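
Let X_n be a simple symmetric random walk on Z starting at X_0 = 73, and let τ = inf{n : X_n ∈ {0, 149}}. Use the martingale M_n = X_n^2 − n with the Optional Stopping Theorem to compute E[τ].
E[τ] = 5548

M_n = X_n^2 − n is a martingale (since E[X_{n+1}^2 | F_n] = X_n^2 + 1). By OST (τ has finite mean in a bounded region), E[M_τ] = E[M_0] = X_0^2 − 0 = 73^2 = 5329. Also E[M_τ] = E[X_τ^2] − E[τ]. The walk exits at 0 or 149, with P(hit 149 first) = 73/149, so E[X_τ^2] = 149^2 · 73/149 + 0 = 10877. Thus E[τ] = E[X_τ^2] − E[M_τ] = 10877 − 5329 = 5548 = 73(149 − 73) = 5548.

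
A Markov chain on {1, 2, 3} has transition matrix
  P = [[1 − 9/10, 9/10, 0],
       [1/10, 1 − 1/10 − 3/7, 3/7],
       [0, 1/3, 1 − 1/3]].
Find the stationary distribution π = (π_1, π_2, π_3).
π = (7/151, 63/151, 81/151)

This is a birth-death chain on three states, which satisfies detailed balance: π_1 · P_{12} = π_2 · P_{21} and π_2 · P_{23} = π_3 · P_{32}.
From π_1 · 9/10 = π_2 · 1/10: π_2/π_1 = (9/10)/(1/10) = 9.
From π_2 · 3/7 = π_3 · 1/3: π_3/π_2 = (3/7)/(1/3) = 9/7.
Take π_1 proportional to 1; then unnormalized π = (1, 9, 81/7). Normalize by dividing by the sum 151/7:
  π = (7/151, 63/151, 81/151).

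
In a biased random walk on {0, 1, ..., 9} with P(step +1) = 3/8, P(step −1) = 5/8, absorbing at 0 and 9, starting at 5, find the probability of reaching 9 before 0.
P(hit 9 before 0) = (1 − (5/3)^5) / (1 − (5/3)^9) = 116721/966721

Let u_k denote P(reach 9 before 0 | start at k). Boundary: u_0 = 0, u_9 = 1. Recurrence: u_k = 3/8·u_{k+1} + 5/8·u_{k-1} for 1 ≤ k ≤ 8. Try u_k = A + B·r^k with r = q/p = (5/8)/(3/8) = 5/3. Substitution satisfies the recurrence; boundary conditions give:
  u_k = (1 − r^k) / (1 − r^N) = (1 − (5/3)^5) / (1 − (5/3)^9) = 116721/966721.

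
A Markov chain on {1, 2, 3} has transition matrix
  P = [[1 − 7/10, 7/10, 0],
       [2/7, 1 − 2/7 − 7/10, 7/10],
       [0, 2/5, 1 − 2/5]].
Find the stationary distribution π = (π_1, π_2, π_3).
π = (80/619, 196/619, 343/619)

This is a birth-death chain on three states, which satisfies detailed balance: π_1 · P_{12} = π_2 · P_{21} and π_2 · P_{23} = π_3 · P_{32}.
From π_1 · 7/10 = π_2 · 2/7: π_2/π_1 = (7/10)/(2/7) = 49/20.
From π_2 · 7/10 = π_3 · 2/5: π_3/π_2 = (7/10)/(2/5) = 7/4.
Take π_1 proportional to 1; then unnormalized π = (1, 49/20, 343/80). Normalize by dividing by the sum 619/80:
  π = (80/619, 196/619, 343/619).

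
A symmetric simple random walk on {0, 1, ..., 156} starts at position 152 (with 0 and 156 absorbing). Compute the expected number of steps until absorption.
E[τ | X_0 = 152] = 608

Let v_k = E[τ | X_0 = k]. Boundary: v_0 = v_156 = 0. Recurrence: v_k = 1 + (v_{k-1} + v_{k+1})/2 for 1 ≤ k ≤ 155. The particular solution to v_k − (v_{k-1} + v_{k+1})/2 = 1 is v_k = −k^2. Adding homogeneous solution A + B k and matching boundaries gives v_k = k (156 − k). Substituting k = 152: v_152 = 152 · 4 = 608.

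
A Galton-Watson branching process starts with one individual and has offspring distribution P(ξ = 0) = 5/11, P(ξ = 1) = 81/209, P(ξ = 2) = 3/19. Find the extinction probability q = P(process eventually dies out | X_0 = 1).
q = 1

Mean offspring μ = 0·5/11 + 1·81/209 + 2·3/19 = 147/209 ≤ 1. For μ ≤ 1 with offspring not concentrated at 1, the Galton-Watson process goes extinct almost surely, so q = 1.
(Algebraic check: The pgf is f(s) = 5/11 + 81/209·s + 3/19·s². The extinction probability q is the smallest fixed point of f in [0, 1]. Setting s = f(s):
  3/19·s² + (81/209 − 1)·s + 5/11 = 0
  3/19·s² − (5/11 + 3/19)·s + 5/11 = 0
which factors as (s − 1)·(3/19·s − 5/11) = 0, giving roots s = 1 and s = (5/11)/(3/19) = 95/33. Since 95/33 ≥ 1, the smallest root in [0, 1] is s = 1.)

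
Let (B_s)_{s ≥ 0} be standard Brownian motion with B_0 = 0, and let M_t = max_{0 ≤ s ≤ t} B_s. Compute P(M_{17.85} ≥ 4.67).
P(M_{17.85} ≥ 4.67) = 2·P(B_{17.85} ≥ 4.67) = 2(1 − Φ(4.67/√17.85)) ≈ 0.2690

By the reflection principle for Brownian motion, P(M_t ≥ a) = 2 · P(B_t ≥ a) for a ≥ 0. Since B_t ~ N(0, t), P(B_t ≥ 4.67) = 1 − Φ(4.67/√t) = 1 − Φ(4.67/√17.85) = 1 − Φ(1.1053). So
  P(M_{17.85} ≥ 4.67) = 2(1 − Φ(1.1053)) ≈ 0.2690.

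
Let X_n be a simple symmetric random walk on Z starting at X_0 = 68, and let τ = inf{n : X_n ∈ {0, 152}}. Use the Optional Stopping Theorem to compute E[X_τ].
E[X_τ] = 68

X_n is a martingale and τ is a bounded-mean stopping time (indeed τ is finite a.s. with bounded expectation since the walk is in a bounded region). By the OST, E[X_τ] = E[X_0] = 68. Equivalently: E[X_τ] = 152 · P(hit 152 first) + 0 · P(hit 0 first) = 152 · (68/152) = 68.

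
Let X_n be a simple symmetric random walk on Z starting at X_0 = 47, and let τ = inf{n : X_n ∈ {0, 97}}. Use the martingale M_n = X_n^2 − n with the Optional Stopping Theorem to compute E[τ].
E[τ] = 2350

M_n = X_n^2 − n is a martingale (since E[X_{n+1}^2 | F_n] = X_n^2 + 1). By OST (τ has finite mean in a bounded region), E[M_τ] = E[M_0] = X_0^2 − 0 = 47^2 = 2209. Also E[M_τ] = E[X_τ^2] − E[τ]. The walk exits at 0 or 97, with P(hit 97 first) = 47/97, so E[X_τ^2] = 97^2 · 47/97 + 0 = 4559. Thus E[τ] = E[X_τ^2] − E[M_τ] = 4559 − 2209 = 2350 = 47(97 − 47) = 2350.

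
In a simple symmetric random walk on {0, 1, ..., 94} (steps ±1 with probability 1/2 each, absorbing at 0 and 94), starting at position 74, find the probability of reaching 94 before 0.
P(hit 94 before 0) = 74/94 = 37/47

Let u_k = P(hit 94 before 0 | start at k). Then u_0 = 0, u_94 = 1, and u_k = u_{k-1}/2 + u_{k+1}/2 for 1 ≤ k ≤ 93. This harmonic recurrence is solved by u_k = k/94, giving u_74 = 74/94 = 37/47.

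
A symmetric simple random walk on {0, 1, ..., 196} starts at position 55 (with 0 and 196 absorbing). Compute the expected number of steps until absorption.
E[τ | X_0 = 55] = 7755

Let v_k = E[τ | X_0 = k]. Boundary: v_0 = v_196 = 0. Recurrence: v_k = 1 + (v_{k-1} + v_{k+1})/2 for 1 ≤ k ≤ 195. The particular solution to v_k − (v_{k-1} + v_{k+1})/2 = 1 is v_k = −k^2. Adding homogeneous solution A + B k and matching boundaries gives v_k = k (196 − k). Substituting k = 55: v_55 = 55 · 141 = 7755.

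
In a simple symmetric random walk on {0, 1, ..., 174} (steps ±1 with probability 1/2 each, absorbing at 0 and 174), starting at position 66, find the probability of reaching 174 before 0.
P(hit 174 before 0) = 66/174 = 11/29

Let u_k = P(hit 174 before 0 | start at k). Then u_0 = 0, u_174 = 1, and u_k = u_{k-1}/2 + u_{k+1}/2 for 1 ≤ k ≤ 173. This harmonic recurrence is solved by u_k = k/174, giving u_66 = 66/174 = 11/29.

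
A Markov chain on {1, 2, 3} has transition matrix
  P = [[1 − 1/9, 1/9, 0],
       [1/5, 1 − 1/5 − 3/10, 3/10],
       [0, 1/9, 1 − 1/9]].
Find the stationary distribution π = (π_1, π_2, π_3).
π = (18/55, 2/11, 27/55)

This is a birth-death chain on three states, which satisfies detailed balance: π_1 · P_{12} = π_2 · P_{21} and π_2 · P_{23} = π_3 · P_{32}.
From π_1 · 1/9 = π_2 · 1/5: π_2/π_1 = (1/9)/(1/5) = 5/9.
From π_2 · 3/10 = π_3 · 1/9: π_3/π_2 = (3/10)/(1/9) = 27/10.
Take π_1 proportional to 1; then unnormalized π = (1, 5/9, 3/2). Normalize by dividing by the sum 55/18:
  π = (18/55, 2/11, 27/55).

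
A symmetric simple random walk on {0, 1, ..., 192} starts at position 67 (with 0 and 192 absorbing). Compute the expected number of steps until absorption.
E[τ | X_0 = 67] = 8375

Let v_k = E[τ | X_0 = k]. Boundary: v_0 = v_192 = 0. Recurrence: v_k = 1 + (v_{k-1} + v_{k+1})/2 for 1 ≤ k ≤ 191. The particular solution to v_k − (v_{k-1} + v_{k+1})/2 = 1 is v_k = −k^2. Adding homogeneous solution A + B k and matching boundaries gives v_k = k (192 − k). Substituting k = 67: v_67 = 67 · 125 = 8375.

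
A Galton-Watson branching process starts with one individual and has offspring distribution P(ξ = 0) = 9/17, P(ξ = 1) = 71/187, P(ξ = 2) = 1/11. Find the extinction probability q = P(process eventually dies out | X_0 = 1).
q = 1

Mean offspring μ = 0·9/17 + 1·71/187 + 2·1/11 = 105/187 ≤ 1. For μ ≤ 1 with offspring not concentrated at 1, the Galton-Watson process goes extinct almost surely, so q = 1.
(Algebraic check: The pgf is f(s) = 9/17 + 71/187·s + 1/11·s². The extinction probability q is the smallest fixed point of f in [0, 1]. Setting s = f(s):
  1/11·s² + (71/187 − 1)·s + 9/17 = 0
  1/11·s² − (9/17 + 1/11)·s + 9/17 = 0
which factors as (s − 1)·(1/11·s − 9/17) = 0, giving roots s = 1 and s = (9/17)/(1/11) = 99/17. Since 99/17 ≥ 1, the smallest root in [0, 1] is s = 1.)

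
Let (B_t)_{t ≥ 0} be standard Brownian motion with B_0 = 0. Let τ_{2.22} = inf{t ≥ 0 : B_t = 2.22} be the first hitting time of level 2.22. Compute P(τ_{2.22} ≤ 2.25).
P(τ_{2.22} ≤ 2.25) = 2(1 − Φ(2.22/√2.25)) = 2(1 − Φ(1.4800)) ≈ 0.1389

By the reflection principle for standard BM, P(τ_b ≤ t) = 2 · P(B_t ≥ b). Since B_t ~ N(0, t), P(B_t ≥ 2.22) = 1 − Φ(2.22/√t) = 1 − Φ(2.22/√2.25) = 1 − Φ(1.4800) ≈ 0.06944. Doubling: P(τ_{2.22} ≤ 2.25) ≈ 2 · 0.06944 = 0.13888 ≈ 0.1389.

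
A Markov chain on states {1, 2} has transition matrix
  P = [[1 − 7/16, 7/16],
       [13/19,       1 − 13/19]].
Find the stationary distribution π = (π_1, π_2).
π_1 = 208/341, π_2 = 133/341

Solve πP = π with π_1 + π_2 = 1. From πP = π: π_1 · (1 − 7/16) + π_2 · 13/19 = π_1 ⇒ π_2 · 13/19 = π_1 · 7/16 ⇒ π_2/π_1 = (7/16)/(13/19) = 133/208. Together with π_1 + π_2 = 1:
  π_1 = (13/19)/(7/16 + 13/19) = (13/19)/(341/304) = 208/341,
  π_2 = (7/16)/(7/16 + 13/19) = (7/16)/(341/304) = 133/341.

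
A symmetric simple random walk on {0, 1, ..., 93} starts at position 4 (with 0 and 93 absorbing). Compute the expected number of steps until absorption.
E[τ | X_0 = 4] = 356

Let v_k = E[τ | X_0 = k]. Boundary: v_0 = v_93 = 0. Recurrence: v_k = 1 + (v_{k-1} + v_{k+1})/2 for 1 ≤ k ≤ 92. The particular solution to v_k − (v_{k-1} + v_{k+1})/2 = 1 is v_k = −k^2. Adding homogeneous solution A + B k and matching boundaries gives v_k = k (93 − k). Substituting k = 4: v_4 = 4 · 89 = 356.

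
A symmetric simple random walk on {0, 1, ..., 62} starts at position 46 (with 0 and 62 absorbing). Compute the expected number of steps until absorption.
E[τ | X_0 = 46] = 736

Let v_k = E[τ | X_0 = k]. Boundary: v_0 = v_62 = 0. Recurrence: v_k = 1 + (v_{k-1} + v_{k+1})/2 for 1 ≤ k ≤ 61. The particular solution to v_k − (v_{k-1} + v_{k+1})/2 = 1 is v_k = −k^2. Adding homogeneous solution A + B k and matching boundaries gives v_k = k (62 − k). Substituting k = 46: v_46 = 46 · 16 = 736.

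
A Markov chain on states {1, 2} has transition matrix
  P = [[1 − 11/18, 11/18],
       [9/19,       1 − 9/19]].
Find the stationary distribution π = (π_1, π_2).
π_1 = 162/371, π_2 = 209/371

Solve πP = π with π_1 + π_2 = 1. From πP = π: π_1 · (1 − 11/18) + π_2 · 9/19 = π_1 ⇒ π_2 · 9/19 = π_1 · 11/18 ⇒ π_2/π_1 = (11/18)/(9/19) = 209/162. Together with π_1 + π_2 = 1:
  π_1 = (9/19)/(11/18 + 9/19) = (9/19)/(371/342) = 162/371,
  π_2 = (11/18)/(11/18 + 9/19) = (11/18)/(371/342) = 209/371.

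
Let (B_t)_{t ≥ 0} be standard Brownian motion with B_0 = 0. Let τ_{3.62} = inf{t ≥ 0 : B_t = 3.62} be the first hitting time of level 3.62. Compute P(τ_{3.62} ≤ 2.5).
P(τ_{3.62} ≤ 2.5) = 2(1 − Φ(3.62/√2.5)) = 2(1 − Φ(2.2895)) ≈ 0.0221

By the reflection principle for standard BM, P(τ_b ≤ t) = 2 · P(B_t ≥ b). Since B_t ~ N(0, t), P(B_t ≥ 3.62) = 1 − Φ(3.62/√t) = 1 − Φ(3.62/√2.5) = 1 − Φ(2.2895) ≈ 0.01103. Doubling: P(τ_{3.62} ≤ 2.5) ≈ 2 · 0.01103 = 0.02206 ≈ 0.0221.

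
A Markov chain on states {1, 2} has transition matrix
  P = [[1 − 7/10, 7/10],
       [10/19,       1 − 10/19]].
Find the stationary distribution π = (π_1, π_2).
π_1 = 100/233, π_2 = 133/233

Solve πP = π with π_1 + π_2 = 1. From πP = π: π_1 · (1 − 7/10) + π_2 · 10/19 = π_1 ⇒ π_2 · 10/19 = π_1 · 7/10 ⇒ π_2/π_1 = (7/10)/(10/19) = 133/100. Together with π_1 + π_2 = 1:
  π_1 = (10/19)/(7/10 + 10/19) = (10/19)/(233/190) = 100/233,
  π_2 = (7/10)/(7/10 + 10/19) = (7/10)/(233/190) = 133/233.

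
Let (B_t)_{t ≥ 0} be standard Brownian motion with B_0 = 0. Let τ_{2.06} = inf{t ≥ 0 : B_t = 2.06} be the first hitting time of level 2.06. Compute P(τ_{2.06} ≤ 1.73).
P(τ_{2.06} ≤ 1.73) = 2(1 − Φ(2.06/√1.73)) = 2(1 − Φ(1.5662)) ≈ 0.1173

By the reflection principle for standard BM, P(τ_b ≤ t) = 2 · P(B_t ≥ b). Since B_t ~ N(0, t), P(B_t ≥ 2.06) = 1 − Φ(2.06/√t) = 1 − Φ(2.06/√1.73) = 1 − Φ(1.5662) ≈ 0.05865. Doubling: P(τ_{2.06} ≤ 1.73) ≈ 2 · 0.05865 = 0.11730 ≈ 0.1173.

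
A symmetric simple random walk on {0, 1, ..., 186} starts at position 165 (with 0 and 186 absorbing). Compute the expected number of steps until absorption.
E[τ | X_0 = 165] = 3465

Let v_k = E[τ | X_0 = k]. Boundary: v_0 = v_186 = 0. Recurrence: v_k = 1 + (v_{k-1} + v_{k+1})/2 for 1 ≤ k ≤ 185. The particular solution to v_k − (v_{k-1} + v_{k+1})/2 = 1 is v_k = −k^2. Adding homogeneous solution A + B k and matching boundaries gives v_k = k (186 − k). Substituting k = 165: v_165 = 165 · 21 = 3465.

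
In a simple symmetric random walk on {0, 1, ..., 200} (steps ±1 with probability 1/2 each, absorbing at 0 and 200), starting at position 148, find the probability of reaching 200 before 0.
P(hit 200 before 0) = 148/200 = 37/50

Let u_k = P(hit 200 before 0 | start at k). Then u_0 = 0, u_200 = 1, and u_k = u_{k-1}/2 + u_{k+1}/2 for 1 ≤ k ≤ 199. This harmonic recurrence is solved by u_k = k/200, giving u_148 = 148/200 = 37/50.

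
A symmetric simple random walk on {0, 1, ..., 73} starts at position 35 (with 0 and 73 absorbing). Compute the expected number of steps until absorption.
E[τ | X_0 = 35] = 1330

Let v_k = E[τ | X_0 = k]. Boundary: v_0 = v_73 = 0. Recurrence: v_k = 1 + (v_{k-1} + v_{k+1})/2 for 1 ≤ k ≤ 72. The particular solution to v_k − (v_{k-1} + v_{k+1})/2 = 1 is v_k = −k^2. Adding homogeneous solution A + B k and matching boundaries gives v_k = k (73 − k). Substituting k = 35: v_35 = 35 · 38 = 1330.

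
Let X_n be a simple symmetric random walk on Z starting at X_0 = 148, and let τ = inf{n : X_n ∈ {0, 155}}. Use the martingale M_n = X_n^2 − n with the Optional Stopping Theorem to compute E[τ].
E[τ] = 1036

M_n = X_n^2 − n is a martingale (since E[X_{n+1}^2 | F_n] = X_n^2 + 1). By OST (τ has finite mean in a bounded region), E[M_τ] = E[M_0] = X_0^2 − 0 = 148^2 = 21904. Also E[M_τ] = E[X_τ^2] − E[τ]. The walk exits at 0 or 155, with P(hit 155 first) = 148/155, so E[X_τ^2] = 155^2 · 148/155 + 0 = 22940. Thus E[τ] = E[X_τ^2] − E[M_τ] = 22940 − 21904 = 1036 = 148(155 − 148) = 1036.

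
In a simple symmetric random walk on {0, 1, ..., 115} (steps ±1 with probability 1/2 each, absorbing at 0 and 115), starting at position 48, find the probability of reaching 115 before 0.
P(hit 115 before 0) = 48/115

Let u_k = P(hit 115 before 0 | start at k). Then u_0 = 0, u_115 = 1, and u_k = u_{k-1}/2 + u_{k+1}/2 for 1 ≤ k ≤ 114. This harmonic recurrence is solved by u_k = k/115, giving u_48 = 48/115.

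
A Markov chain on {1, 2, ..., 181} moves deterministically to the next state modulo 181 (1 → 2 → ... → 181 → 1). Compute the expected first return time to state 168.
E[T_168 | X_0 = 168] = 181

The chain cycles deterministically, so starting at state 168 it returns in exactly 181 steps. Equivalently, the stationary distribution is uniform π_j = 1/181 for every state j, so by Kac's formula E[T_168] = 1/π_168 = 181.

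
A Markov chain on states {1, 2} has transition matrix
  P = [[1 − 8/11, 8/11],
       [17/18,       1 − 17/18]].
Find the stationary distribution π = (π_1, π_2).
π_1 = 187/331, π_2 = 144/331

Solve πP = π with π_1 + π_2 = 1. From πP = π: π_1 · (1 − 8/11) + π_2 · 17/18 = π_1 ⇒ π_2 · 17/18 = π_1 · 8/11 ⇒ π_2/π_1 = (8/11)/(17/18) = 144/187. Together with π_1 + π_2 = 1:
  π_1 = (17/18)/(8/11 + 17/18) = (17/18)/(331/198) = 187/331,
  π_2 = (8/11)/(8/11 + 17/18) = (8/11)/(331/198) = 144/331.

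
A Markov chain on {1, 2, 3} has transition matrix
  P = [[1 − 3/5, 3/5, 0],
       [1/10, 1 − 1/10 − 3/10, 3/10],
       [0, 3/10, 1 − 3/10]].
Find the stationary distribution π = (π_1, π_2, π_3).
π = (1/13, 6/13, 6/13)

This is a birth-death chain on three states, which satisfies detailed balance: π_1 · P_{12} = π_2 · P_{21} and π_2 · P_{23} = π_3 · P_{32}.
From π_1 · 3/5 = π_2 · 1/10: π_2/π_1 = (3/5)/(1/10) = 6.
From π_2 · 3/10 = π_3 · 3/10: π_3/π_2 = (3/10)/(3/10) = 1.
Take π_1 proportional to 1; then unnormalized π = (1, 6, 6). Normalize by dividing by the sum 13:
  π = (1/13, 6/13, 6/13).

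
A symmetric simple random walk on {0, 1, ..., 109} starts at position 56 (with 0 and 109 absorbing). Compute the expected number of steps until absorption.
E[τ | X_0 = 56] = 2968

Let v_k = E[τ | X_0 = k]. Boundary: v_0 = v_109 = 0. Recurrence: v_k = 1 + (v_{k-1} + v_{k+1})/2 for 1 ≤ k ≤ 108. The particular solution to v_k − (v_{k-1} + v_{k+1})/2 = 1 is v_k = −k^2. Adding homogeneous solution A + B k and matching boundaries gives v_k = k (109 − k). Substituting k = 56: v_56 = 56 · 53 = 2968.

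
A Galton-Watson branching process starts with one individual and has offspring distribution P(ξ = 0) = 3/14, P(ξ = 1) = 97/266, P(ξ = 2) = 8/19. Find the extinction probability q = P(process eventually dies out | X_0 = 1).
q = 57/112

The pgf is f(s) = 3/14 + 97/266·s + 8/19·s². The extinction probability q is the smallest fixed point of f in [0, 1]. Setting s = f(s):
  8/19·s² + (97/266 − 1)·s + 3/14 = 0
  8/19·s² − (3/14 + 8/19)·s + 3/14 = 0
which factors as (s − 1)·(8/19·s − 3/14) = 0, giving roots s = 1 and s = (3/14)/(8/19) = 57/112.
Mean offspring μ = 97/266 + 2·8/19 = 321/266 > 1 (supercritical), so q < 1. The extinction probability is the smaller root: q = (3/14)/(8/19) = 57/112.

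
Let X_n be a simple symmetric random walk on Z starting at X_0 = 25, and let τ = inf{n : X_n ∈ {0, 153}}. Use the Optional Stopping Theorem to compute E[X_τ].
E[X_τ] = 25

X_n is a martingale and τ is a bounded-mean stopping time (indeed τ is finite a.s. with bounded expectation since the walk is in a bounded region). By the OST, E[X_τ] = E[X_0] = 25. Equivalently: E[X_τ] = 153 · P(hit 153 first) + 0 · P(hit 0 first) = 153 · (25/153) = 25.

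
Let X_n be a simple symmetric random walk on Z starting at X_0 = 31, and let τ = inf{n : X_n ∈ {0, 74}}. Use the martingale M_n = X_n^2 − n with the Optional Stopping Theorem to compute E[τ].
E[τ] = 1333

M_n = X_n^2 − n is a martingale (since E[X_{n+1}^2 | F_n] = X_n^2 + 1). By OST (τ has finite mean in a bounded region), E[M_τ] = E[M_0] = X_0^2 − 0 = 31^2 = 961. Also E[M_τ] = E[X_τ^2] − E[τ]. The walk exits at 0 or 74, with P(hit 74 first) = 31/74, so E[X_τ^2] = 74^2 · 31/74 + 0 = 2294. Thus E[τ] = E[X_τ^2] − E[M_τ] = 2294 − 961 = 1333 = 31(74 − 31) = 1333.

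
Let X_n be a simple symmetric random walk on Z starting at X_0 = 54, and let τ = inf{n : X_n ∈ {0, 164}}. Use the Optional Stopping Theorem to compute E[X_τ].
E[X_τ] = 54

X_n is a martingale and τ is a bounded-mean stopping time (indeed τ is finite a.s. with bounded expectation since the walk is in a bounded region). By the OST, E[X_τ] = E[X_0] = 54. Equivalently: E[X_τ] = 164 · P(hit 164 first) + 0 · P(hit 0 first) = 164 · (54/164) = 54.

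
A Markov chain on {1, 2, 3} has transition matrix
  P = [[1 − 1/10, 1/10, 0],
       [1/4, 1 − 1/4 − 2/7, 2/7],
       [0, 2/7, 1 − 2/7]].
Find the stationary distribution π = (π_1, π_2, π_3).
π = (5/9, 2/9, 2/9)

This is a birth-death chain on three states, which satisfies detailed balance: π_1 · P_{12} = π_2 · P_{21} and π_2 · P_{23} = π_3 · P_{32}.
From π_1 · 1/10 = π_2 · 1/4: π_2/π_1 = (1/10)/(1/4) = 2/5.
From π_2 · 2/7 = π_3 · 2/7: π_3/π_2 = (2/7)/(2/7) = 1.
Take π_1 proportional to 1; then unnormalized π = (1, 2/5, 2/5). Normalize by dividing by the sum 9/5:
  π = (5/9, 2/9, 2/9).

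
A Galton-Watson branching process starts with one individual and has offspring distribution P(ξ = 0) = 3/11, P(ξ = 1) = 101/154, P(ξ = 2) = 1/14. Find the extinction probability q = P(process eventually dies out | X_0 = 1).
q = 1

Mean offspring μ = 0·3/11 + 1·101/154 + 2·1/14 = 123/154 ≤ 1. For μ ≤ 1 with offspring not concentrated at 1, the Galton-Watson process goes extinct almost surely, so q = 1.
(Algebraic check: The pgf is f(s) = 3/11 + 101/154·s + 1/14·s². The extinction probability q is the smallest fixed point of f in [0, 1]. Setting s = f(s):
  1/14·s² + (101/154 − 1)·s + 3/11 = 0
  1/14·s² − (3/11 + 1/14)·s + 3/11 = 0
which factors as (s − 1)·(1/14·s − 3/11) = 0, giving roots s = 1 and s = (3/11)/(1/14) = 42/11. Since 42/11 ≥ 1, the smallest root in [0, 1] is s = 1.)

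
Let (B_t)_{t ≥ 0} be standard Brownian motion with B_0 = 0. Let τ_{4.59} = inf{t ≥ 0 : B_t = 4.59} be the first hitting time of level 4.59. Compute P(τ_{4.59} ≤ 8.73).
P(τ_{4.59} ≤ 8.73) = 2(1 − Φ(4.59/√8.73)) = 2(1 − Φ(1.5535)) ≈ 0.1203

By the reflection principle for standard BM, P(τ_b ≤ t) = 2 · P(B_t ≥ b). Since B_t ~ N(0, t), P(B_t ≥ 4.59) = 1 − Φ(4.59/√t) = 1 − Φ(4.59/√8.73) = 1 − Φ(1.5535) ≈ 0.06015. Doubling: P(τ_{4.59} ≤ 8.73) ≈ 2 · 0.06015 = 0.12030 ≈ 0.1203.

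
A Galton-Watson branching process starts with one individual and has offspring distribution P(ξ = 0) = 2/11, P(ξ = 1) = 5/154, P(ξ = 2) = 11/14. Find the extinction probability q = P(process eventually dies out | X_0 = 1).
q = 28/121

The pgf is f(s) = 2/11 + 5/154·s + 11/14·s². The extinction probability q is the smallest fixed point of f in [0, 1]. Setting s = f(s):
  11/14·s² + (5/154 − 1)·s + 2/11 = 0
  11/14·s² − (2/11 + 11/14)·s + 2/11 = 0
which factors as (s − 1)·(11/14·s − 2/11) = 0, giving roots s = 1 and s = (2/11)/(11/14) = 28/121.
Mean offspring μ = 5/154 + 2·11/14 = 247/154 > 1 (supercritical), so q < 1. The extinction probability is the smaller root: q = (2/11)/(11/14) = 28/121.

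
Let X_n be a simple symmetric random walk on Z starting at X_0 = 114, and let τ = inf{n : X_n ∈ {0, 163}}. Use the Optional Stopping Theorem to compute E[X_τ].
E[X_τ] = 114

X_n is a martingale and τ is a bounded-mean stopping time (indeed τ is finite a.s. with bounded expectation since the walk is in a bounded region). By the OST, E[X_τ] = E[X_0] = 114. Equivalently: E[X_τ] = 163 · P(hit 163 first) + 0 · P(hit 0 first) = 163 · (114/163) = 114.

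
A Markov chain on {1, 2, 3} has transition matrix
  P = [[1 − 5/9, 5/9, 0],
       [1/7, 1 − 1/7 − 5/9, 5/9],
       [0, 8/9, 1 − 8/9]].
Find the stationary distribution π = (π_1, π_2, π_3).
π = (72/527, 280/527, 175/527)

This is a birth-death chain on three states, which satisfies detailed balance: π_1 · P_{12} = π_2 · P_{21} and π_2 · P_{23} = π_3 · P_{32}.
From π_1 · 5/9 = π_2 · 1/7: π_2/π_1 = (5/9)/(1/7) = 35/9.
From π_2 · 5/9 = π_3 · 8/9: π_3/π_2 = (5/9)/(8/9) = 5/8.
Take π_1 proportional to 1; then unnormalized π = (1, 35/9, 175/72). Normalize by dividing by the sum 527/72:
  π = (72/527, 280/527, 175/527).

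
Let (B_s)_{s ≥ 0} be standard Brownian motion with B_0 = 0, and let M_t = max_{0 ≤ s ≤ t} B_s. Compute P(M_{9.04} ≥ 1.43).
P(M_{9.04} ≥ 1.43) = 2·P(B_{9.04} ≥ 1.43) = 2(1 − Φ(1.43/√9.04)) ≈ 0.6344

By the reflection principle for Brownian motion, P(M_t ≥ a) = 2 · P(B_t ≥ a) for a ≥ 0. Since B_t ~ N(0, t), P(B_t ≥ 1.43) = 1 − Φ(1.43/√t) = 1 − Φ(1.43/√9.04) = 1 − Φ(0.4756). So
  P(M_{9.04} ≥ 1.43) = 2(1 − Φ(0.4756)) ≈ 0.6344.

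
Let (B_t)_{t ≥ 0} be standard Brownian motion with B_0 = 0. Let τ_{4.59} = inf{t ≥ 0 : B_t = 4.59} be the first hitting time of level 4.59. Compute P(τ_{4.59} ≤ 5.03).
P(τ_{4.59} ≤ 5.03) = 2(1 − Φ(4.59/√5.03)) = 2(1 − Φ(2.0466)) ≈ 0.0407

By the reflection principle for standard BM, P(τ_b ≤ t) = 2 · P(B_t ≥ b). Since B_t ~ N(0, t), P(B_t ≥ 4.59) = 1 − Φ(4.59/√t) = 1 − Φ(4.59/√5.03) = 1 − Φ(2.0466) ≈ 0.02035. Doubling: P(τ_{4.59} ≤ 5.03) ≈ 2 · 0.02035 = 0.04070 ≈ 0.0407.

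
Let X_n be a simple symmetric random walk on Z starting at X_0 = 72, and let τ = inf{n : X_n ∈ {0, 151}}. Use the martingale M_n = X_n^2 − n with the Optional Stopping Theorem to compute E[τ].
E[τ] = 5688

M_n = X_n^2 − n is a martingale (since E[X_{n+1}^2 | F_n] = X_n^2 + 1). By OST (τ has finite mean in a bounded region), E[M_τ] = E[M_0] = X_0^2 − 0 = 72^2 = 5184. Also E[M_τ] = E[X_τ^2] − E[τ]. The walk exits at 0 or 151, with P(hit 151 first) = 72/151, so E[X_τ^2] = 151^2 · 72/151 + 0 = 10872. Thus E[τ] = E[X_τ^2] − E[M_τ] = 10872 − 5184 = 5688 = 72(151 − 72) = 5688.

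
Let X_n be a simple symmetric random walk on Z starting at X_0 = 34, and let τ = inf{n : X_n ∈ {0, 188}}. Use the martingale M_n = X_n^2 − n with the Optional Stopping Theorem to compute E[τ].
E[τ] = 5236

M_n = X_n^2 − n is a martingale (since E[X_{n+1}^2 | F_n] = X_n^2 + 1). By OST (τ has finite mean in a bounded region), E[M_τ] = E[M_0] = X_0^2 − 0 = 34^2 = 1156. Also E[M_τ] = E[X_τ^2] − E[τ]. The walk exits at 0 or 188, with P(hit 188 first) = 34/188, so E[X_τ^2] = 188^2 · 34/188 + 0 = 6392. Thus E[τ] = E[X_τ^2] − E[M_τ] = 6392 − 1156 = 5236 = 34(188 − 34) = 5236.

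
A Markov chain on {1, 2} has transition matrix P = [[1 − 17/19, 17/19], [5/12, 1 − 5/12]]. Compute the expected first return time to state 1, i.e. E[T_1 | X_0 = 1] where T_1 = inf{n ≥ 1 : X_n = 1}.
E[T_1 | X_0 = 1] = 1/π_1 = 299/95

For an irreducible recurrent Markov chain with stationary distribution π, E[T_i | X_0 = i] = 1/π_i (Kac's formula). Here π_1 = (5/12)/(17/19 + 5/12) = (5/12)/(299/228) = 95/299, so E[T_1 | X_0 = 1] = 1/π_1 = (17/19 + 5/12)/(5/12) = (299/228)/(5/12) = 299/95.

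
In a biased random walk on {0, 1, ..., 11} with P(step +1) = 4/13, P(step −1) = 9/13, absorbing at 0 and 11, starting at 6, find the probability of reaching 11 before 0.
P(hit 11 before 0) = (1 − (9/4)^6) / (1 − (9/4)^11) = 108000256/6275373061

Let u_k denote P(reach 11 before 0 | start at k). Boundary: u_0 = 0, u_11 = 1. Recurrence: u_k = 4/13·u_{k+1} + 9/13·u_{k-1} for 1 ≤ k ≤ 10. Try u_k = A + B·r^k with r = q/p = (9/13)/(4/13) = 9/4. Substitution satisfies the recurrence; boundary conditions give:
  u_k = (1 − r^k) / (1 − r^N) = (1 − (9/4)^6) / (1 − (9/4)^11) = 108000256/6275373061.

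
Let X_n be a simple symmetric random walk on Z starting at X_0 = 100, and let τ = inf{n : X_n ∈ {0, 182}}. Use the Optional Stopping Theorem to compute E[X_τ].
E[X_τ] = 100

X_n is a martingale and τ is a bounded-mean stopping time (indeed τ is finite a.s. with bounded expectation since the walk is in a bounded region). By the OST, E[X_τ] = E[X_0] = 100. Equivalently: E[X_τ] = 182 · P(hit 182 first) + 0 · P(hit 0 first) = 182 · (100/182) = 100.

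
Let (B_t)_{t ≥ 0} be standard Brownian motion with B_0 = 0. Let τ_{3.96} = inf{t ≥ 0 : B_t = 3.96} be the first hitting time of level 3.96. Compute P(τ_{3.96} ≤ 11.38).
P(τ_{3.96} ≤ 11.38) = 2(1 − Φ(3.96/√11.38)) = 2(1 − Φ(1.1739)) ≈ 0.2404

By the reflection principle for standard BM, P(τ_b ≤ t) = 2 · P(B_t ≥ b). Since B_t ~ N(0, t), P(B_t ≥ 3.96) = 1 − Φ(3.96/√t) = 1 − Φ(3.96/√11.38) = 1 − Φ(1.1739) ≈ 0.12022. Doubling: P(τ_{3.96} ≤ 11.38) ≈ 2 · 0.12022 = 0.24044 ≈ 0.2404.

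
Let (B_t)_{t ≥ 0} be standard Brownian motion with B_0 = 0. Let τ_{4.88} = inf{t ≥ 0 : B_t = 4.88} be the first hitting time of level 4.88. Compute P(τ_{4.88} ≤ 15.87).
P(τ_{4.88} ≤ 15.87) = 2(1 − Φ(4.88/√15.87)) = 2(1 − Φ(1.2250)) ≈ 0.2206

By the reflection principle for standard BM, P(τ_b ≤ t) = 2 · P(B_t ≥ b). Since B_t ~ N(0, t), P(B_t ≥ 4.88) = 1 − Φ(4.88/√t) = 1 − Φ(4.88/√15.87) = 1 − Φ(1.2250) ≈ 0.11029. Doubling: P(τ_{4.88} ≤ 15.87) ≈ 2 · 0.11029 = 0.22058 ≈ 0.2206.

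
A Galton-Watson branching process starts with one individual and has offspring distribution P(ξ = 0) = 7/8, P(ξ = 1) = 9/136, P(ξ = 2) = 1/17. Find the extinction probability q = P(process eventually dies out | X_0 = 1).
q = 1

Mean offspring μ = 0·7/8 + 1·9/136 + 2·1/17 = 25/136 ≤ 1. For μ ≤ 1 with offspring not concentrated at 1, the Galton-Watson process goes extinct almost surely, so q = 1.
(Algebraic check: The pgf is f(s) = 7/8 + 9/136·s + 1/17·s². The extinction probability q is the smallest fixed point of f in [0, 1]. Setting s = f(s):
  1/17·s² + (9/136 − 1)·s + 7/8 = 0
  1/17·s² − (7/8 + 1/17)·s + 7/8 = 0
which factors as (s − 1)·(1/17·s − 7/8) = 0, giving roots s = 1 and s = (7/8)/(1/17) = 119/8. Since 119/8 ≥ 1, the smallest root in [0, 1] is s = 1.)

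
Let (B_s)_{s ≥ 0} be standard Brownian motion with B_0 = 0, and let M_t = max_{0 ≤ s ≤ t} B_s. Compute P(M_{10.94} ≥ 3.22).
P(M_{10.94} ≥ 3.22) = 2·P(B_{10.94} ≥ 3.22) = 2(1 − Φ(3.22/√10.94)) ≈ 0.3303

By the reflection principle for Brownian motion, P(M_t ≥ a) = 2 · P(B_t ≥ a) for a ≥ 0. Since B_t ~ N(0, t), P(B_t ≥ 3.22) = 1 − Φ(3.22/√t) = 1 − Φ(3.22/√10.94) = 1 − Φ(0.9735). So
  P(M_{10.94} ≥ 3.22) = 2(1 − Φ(0.9735)) ≈ 0.3303.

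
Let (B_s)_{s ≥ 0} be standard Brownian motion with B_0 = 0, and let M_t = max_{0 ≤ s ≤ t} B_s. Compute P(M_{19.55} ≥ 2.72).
P(M_{19.55} ≥ 2.72) = 2·P(B_{19.55} ≥ 2.72) = 2(1 − Φ(2.72/√19.55)) ≈ 0.5384

By the reflection principle for Brownian motion, P(M_t ≥ a) = 2 · P(B_t ≥ a) for a ≥ 0. Since B_t ~ N(0, t), P(B_t ≥ 2.72) = 1 − Φ(2.72/√t) = 1 − Φ(2.72/√19.55) = 1 − Φ(0.6152). So
  P(M_{19.55} ≥ 2.72) = 2(1 − Φ(0.6152)) ≈ 0.5384.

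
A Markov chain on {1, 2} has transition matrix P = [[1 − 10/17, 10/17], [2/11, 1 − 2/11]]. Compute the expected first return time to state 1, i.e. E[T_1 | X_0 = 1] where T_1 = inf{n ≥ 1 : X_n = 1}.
E[T_1 | X_0 = 1] = 1/π_1 = 72/17

For an irreducible recurrent Markov chain with stationary distribution π, E[T_i | X_0 = i] = 1/π_i (Kac's formula). Here π_1 = (2/11)/(10/17 + 2/11) = (2/11)/(144/187) = 17/72, so E[T_1 | X_0 = 1] = 1/π_1 = (10/17 + 2/11)/(2/11) = (144/187)/(2/11) = 72/17.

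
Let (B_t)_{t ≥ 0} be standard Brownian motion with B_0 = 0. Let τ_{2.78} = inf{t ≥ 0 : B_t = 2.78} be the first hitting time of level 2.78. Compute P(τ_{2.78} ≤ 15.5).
P(τ_{2.78} ≤ 15.5) = 2(1 − Φ(2.78/√15.5)) = 2(1 − Φ(0.7061)) ≈ 0.4801

By the reflection principle for standard BM, P(τ_b ≤ t) = 2 · P(B_t ≥ b). Since B_t ~ N(0, t), P(B_t ≥ 2.78) = 1 − Φ(2.78/√t) = 1 − Φ(2.78/√15.5) = 1 − Φ(0.7061) ≈ 0.24006. Doubling: P(τ_{2.78} ≤ 15.5) ≈ 2 · 0.24006 = 0.48012 ≈ 0.4801.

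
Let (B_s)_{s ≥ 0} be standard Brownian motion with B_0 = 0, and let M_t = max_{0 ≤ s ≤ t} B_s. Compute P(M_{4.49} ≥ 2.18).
P(M_{4.49} ≥ 2.18) = 2·P(B_{4.49} ≥ 2.18) = 2(1 − Φ(2.18/√4.49)) ≈ 0.3036

By the reflection principle for Brownian motion, P(M_t ≥ a) = 2 · P(B_t ≥ a) for a ≥ 0. Since B_t ~ N(0, t), P(B_t ≥ 2.18) = 1 − Φ(2.18/√t) = 1 − Φ(2.18/√4.49) = 1 − Φ(1.0288). So
  P(M_{4.49} ≥ 2.18) = 2(1 − Φ(1.0288)) ≈ 0.3036.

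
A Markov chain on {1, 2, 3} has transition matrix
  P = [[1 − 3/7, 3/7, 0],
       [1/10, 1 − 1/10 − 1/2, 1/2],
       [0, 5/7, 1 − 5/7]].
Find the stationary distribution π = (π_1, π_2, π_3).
π = (7/58, 15/29, 21/58)

This is a birth-death chain on three states, which satisfies detailed balance: π_1 · P_{12} = π_2 · P_{21} and π_2 · P_{23} = π_3 · P_{32}.
From π_1 · 3/7 = π_2 · 1/10: π_2/π_1 = (3/7)/(1/10) = 30/7.
From π_2 · 1/2 = π_3 · 5/7: π_3/π_2 = (1/2)/(5/7) = 7/10.
Take π_1 proportional to 1; then unnormalized π = (1, 30/7, 3). Normalize by dividing by the sum 58/7:
  π = (7/58, 15/29, 21/58).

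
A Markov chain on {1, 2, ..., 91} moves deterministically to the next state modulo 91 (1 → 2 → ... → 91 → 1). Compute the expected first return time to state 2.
E[T_2 | X_0 = 2] = 91

The chain cycles deterministically, so starting at state 2 it returns in exactly 91 steps. Equivalently, the stationary distribution is uniform π_j = 1/91 for every state j, so by Kac's formula E[T_2] = 1/π_2 = 91.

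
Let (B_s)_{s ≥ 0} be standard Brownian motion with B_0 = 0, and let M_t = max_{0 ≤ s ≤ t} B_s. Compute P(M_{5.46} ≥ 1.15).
P(M_{5.46} ≥ 1.15) = 2·P(B_{5.46} ≥ 1.15) = 2(1 − Φ(1.15/√5.46)) ≈ 0.6226

By the reflection principle for Brownian motion, P(M_t ≥ a) = 2 · P(B_t ≥ a) for a ≥ 0. Since B_t ~ N(0, t), P(B_t ≥ 1.15) = 1 − Φ(1.15/√t) = 1 − Φ(1.15/√5.46) = 1 − Φ(0.4922). So
  P(M_{5.46} ≥ 1.15) = 2(1 − Φ(0.4922)) ≈ 0.6226.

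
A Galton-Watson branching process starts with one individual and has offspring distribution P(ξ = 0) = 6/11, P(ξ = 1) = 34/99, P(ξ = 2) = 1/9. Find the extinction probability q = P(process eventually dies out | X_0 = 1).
q = 1

Mean offspring μ = 0·6/11 + 1·34/99 + 2·1/9 = 56/99 ≤ 1. For μ ≤ 1 with offspring not concentrated at 1, the Galton-Watson process goes extinct almost surely, so q = 1.
(Algebraic check: The pgf is f(s) = 6/11 + 34/99·s + 1/9·s². The extinction probability q is the smallest fixed point of f in [0, 1]. Setting s = f(s):
  1/9·s² + (34/99 − 1)·s + 6/11 = 0
  1/9·s² − (6/11 + 1/9)·s + 6/11 = 0
which factors as (s − 1)·(1/9·s − 6/11) = 0, giving roots s = 1 and s = (6/11)/(1/9) = 54/11. Since 54/11 ≥ 1, the smallest root in [0, 1] is s = 1.)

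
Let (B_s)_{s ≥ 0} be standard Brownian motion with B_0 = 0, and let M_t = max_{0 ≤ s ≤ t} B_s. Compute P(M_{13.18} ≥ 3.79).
P(M_{13.18} ≥ 3.79) = 2·P(B_{13.18} ≥ 3.79) = 2(1 − Φ(3.79/√13.18)) ≈ 0.2965

By the reflection principle for Brownian motion, P(M_t ≥ a) = 2 · P(B_t ≥ a) for a ≥ 0. Since B_t ~ N(0, t), P(B_t ≥ 3.79) = 1 − Φ(3.79/√t) = 1 − Φ(3.79/√13.18) = 1 − Φ(1.0440). So
  P(M_{13.18} ≥ 3.79) = 2(1 − Φ(1.0440)) ≈ 0.2965.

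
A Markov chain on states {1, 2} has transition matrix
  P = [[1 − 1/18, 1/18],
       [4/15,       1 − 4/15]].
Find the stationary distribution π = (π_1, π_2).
π_1 = 24/29, π_2 = 5/29

Solve πP = π with π_1 + π_2 = 1. From πP = π: π_1 · (1 − 1/18) + π_2 · 4/15 = π_1 ⇒ π_2 · 4/15 = π_1 · 1/18 ⇒ π_2/π_1 = (1/18)/(4/15) = 5/24. Together with π_1 + π_2 = 1:
  π_1 = (4/15)/(1/18 + 4/15) = (4/15)/(29/90) = 24/29,
  π_2 = (1/18)/(1/18 + 4/15) = (1/18)/(29/90) = 5/29.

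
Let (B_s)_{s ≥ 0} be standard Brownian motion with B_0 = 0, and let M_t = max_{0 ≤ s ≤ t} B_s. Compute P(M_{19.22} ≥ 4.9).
P(M_{19.22} ≥ 4.9) = 2·P(B_{19.22} ≥ 4.9) = 2(1 − Φ(4.9/√19.22)) ≈ 0.2637

By the reflection principle for Brownian motion, P(M_t ≥ a) = 2 · P(B_t ≥ a) for a ≥ 0. Since B_t ~ N(0, t), P(B_t ≥ 4.9) = 1 − Φ(4.9/√t) = 1 − Φ(4.9/√19.22) = 1 − Φ(1.1177). So
  P(M_{19.22} ≥ 4.9) = 2(1 − Φ(1.1177)) ≈ 0.2637.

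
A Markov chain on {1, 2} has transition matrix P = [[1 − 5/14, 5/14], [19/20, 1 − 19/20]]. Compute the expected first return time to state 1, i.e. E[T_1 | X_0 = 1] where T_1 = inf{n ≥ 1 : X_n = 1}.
E[T_1 | X_0 = 1] = 1/π_1 = 183/133

For an irreducible recurrent Markov chain with stationary distribution π, E[T_i | X_0 = i] = 1/π_i (Kac's formula). Here π_1 = (19/20)/(5/14 + 19/20) = (19/20)/(183/140) = 133/183, so E[T_1 | X_0 = 1] = 1/π_1 = (5/14 + 19/20)/(19/20) = (183/140)/(19/20) = 183/133.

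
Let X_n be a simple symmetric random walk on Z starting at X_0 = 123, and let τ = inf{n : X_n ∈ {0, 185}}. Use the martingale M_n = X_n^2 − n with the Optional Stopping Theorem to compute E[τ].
E[τ] = 7626

M_n = X_n^2 − n is a martingale (since E[X_{n+1}^2 | F_n] = X_n^2 + 1). By OST (τ has finite mean in a bounded region), E[M_τ] = E[M_0] = X_0^2 − 0 = 123^2 = 15129. Also E[M_τ] = E[X_τ^2] − E[τ]. The walk exits at 0 or 185, with P(hit 185 first) = 123/185, so E[X_τ^2] = 185^2 · 123/185 + 0 = 22755. Thus E[τ] = E[X_τ^2] − E[M_τ] = 22755 − 15129 = 7626 = 123(185 − 123) = 7626.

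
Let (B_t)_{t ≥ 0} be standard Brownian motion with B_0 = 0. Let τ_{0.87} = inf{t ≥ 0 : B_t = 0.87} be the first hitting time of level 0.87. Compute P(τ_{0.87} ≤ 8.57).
P(τ_{0.87} ≤ 8.57) = 2(1 − Φ(0.87/√8.57)) = 2(1 − Φ(0.2972)) ≈ 0.7663

By the reflection principle for standard BM, P(τ_b ≤ t) = 2 · P(B_t ≥ b). Since B_t ~ N(0, t), P(B_t ≥ 0.87) = 1 − Φ(0.87/√t) = 1 − Φ(0.87/√8.57) = 1 − Φ(0.2972) ≈ 0.38316. Doubling: P(τ_{0.87} ≤ 8.57) ≈ 2 · 0.38316 = 0.76632 ≈ 0.7663.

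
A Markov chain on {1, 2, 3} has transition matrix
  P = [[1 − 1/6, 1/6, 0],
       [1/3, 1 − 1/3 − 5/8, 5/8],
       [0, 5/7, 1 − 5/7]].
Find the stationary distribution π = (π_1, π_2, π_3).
π = (16/31, 8/31, 7/31)

This is a birth-death chain on three states, which satisfies detailed balance: π_1 · P_{12} = π_2 · P_{21} and π_2 · P_{23} = π_3 · P_{32}.
From π_1 · 1/6 = π_2 · 1/3: π_2/π_1 = (1/6)/(1/3) = 1/2.
From π_2 · 5/8 = π_3 · 5/7: π_3/π_2 = (5/8)/(5/7) = 7/8.
Take π_1 proportional to 1; then unnormalized π = (1, 1/2, 7/16). Normalize by dividing by the sum 31/16:
  π = (16/31, 8/31, 7/31).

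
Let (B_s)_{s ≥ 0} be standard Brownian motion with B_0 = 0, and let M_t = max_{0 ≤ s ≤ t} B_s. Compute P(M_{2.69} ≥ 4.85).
P(M_{2.69} ≥ 4.85) = 2·P(B_{2.69} ≥ 4.85) = 2(1 − Φ(4.85/√2.69)) ≈ 0.0031

By the reflection principle for Brownian motion, P(M_t ≥ a) = 2 · P(B_t ≥ a) for a ≥ 0. Since B_t ~ N(0, t), P(B_t ≥ 4.85) = 1 − Φ(4.85/√t) = 1 − Φ(4.85/√2.69) = 1 − Φ(2.9571). So
  P(M_{2.69} ≥ 4.85) = 2(1 − Φ(2.9571)) ≈ 0.0031.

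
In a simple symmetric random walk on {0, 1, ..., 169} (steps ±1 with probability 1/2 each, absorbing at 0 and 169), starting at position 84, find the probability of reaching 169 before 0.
P(hit 169 before 0) = 84/169

Let u_k = P(hit 169 before 0 | start at k). Then u_0 = 0, u_169 = 1, and u_k = u_{k-1}/2 + u_{k+1}/2 for 1 ≤ k ≤ 168. This harmonic recurrence is solved by u_k = k/169, giving u_84 = 84/169.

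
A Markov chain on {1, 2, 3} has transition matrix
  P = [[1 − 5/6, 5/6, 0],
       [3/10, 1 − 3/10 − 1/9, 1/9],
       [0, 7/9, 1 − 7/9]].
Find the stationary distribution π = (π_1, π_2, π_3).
π = (63/263, 175/263, 25/263)

This is a birth-death chain on three states, which satisfies detailed balance: π_1 · P_{12} = π_2 · P_{21} and π_2 · P_{23} = π_3 · P_{32}.
From π_1 · 5/6 = π_2 · 3/10: π_2/π_1 = (5/6)/(3/10) = 25/9.
From π_2 · 1/9 = π_3 · 7/9: π_3/π_2 = (1/9)/(7/9) = 1/7.
Take π_1 proportional to 1; then unnormalized π = (1, 25/9, 25/63). Normalize by dividing by the sum 263/63:
  π = (63/263, 175/263, 25/263).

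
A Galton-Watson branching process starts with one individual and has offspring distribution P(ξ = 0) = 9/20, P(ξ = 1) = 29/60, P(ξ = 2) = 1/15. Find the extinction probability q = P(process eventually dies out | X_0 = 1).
q = 1

Mean offspring μ = 0·9/20 + 1·29/60 + 2·1/15 = 37/60 ≤ 1. For μ ≤ 1 with offspring not concentrated at 1, the Galton-Watson process goes extinct almost surely, so q = 1.
(Algebraic check: The pgf is f(s) = 9/20 + 29/60·s + 1/15·s². The extinction probability q is the smallest fixed point of f in [0, 1]. Setting s = f(s):
  1/15·s² + (29/60 − 1)·s + 9/20 = 0
  1/15·s² − (9/20 + 1/15)·s + 9/20 = 0
which factors as (s − 1)·(1/15·s − 9/20) = 0, giving roots s = 1 and s = (9/20)/(1/15) = 27/4. Since 27/4 ≥ 1, the smallest root in [0, 1] is s = 1.)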